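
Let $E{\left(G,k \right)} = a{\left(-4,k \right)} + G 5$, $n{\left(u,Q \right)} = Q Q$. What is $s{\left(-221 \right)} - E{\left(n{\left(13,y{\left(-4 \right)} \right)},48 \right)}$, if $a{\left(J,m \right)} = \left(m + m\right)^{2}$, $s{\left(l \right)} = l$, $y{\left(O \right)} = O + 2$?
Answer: $-9457$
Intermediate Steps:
$y{\left(O \right)} = 2 + O$
$a{\left(J,m \right)} = 4 m^{2}$ ($a{\left(J,m \right)} = \left(2 m\right)^{2} = 4 m^{2}$)
$n{\left(u,Q \right)} = Q^{2}$
$E{\left(G,k \right)} = 4 k^{2} + 5 G$ ($E{\left(G,k \right)} = 4 k^{2} + G 5 = 4 k^{2} + 5 G$)
$s{\left(-221 \right)} - E{\left(n{\left(13,y{\left(-4 \right)} \right)},48 \right)} = -221 - \left(4 \cdot 48^{2} + 5 \left(2 - 4\right)^{2}\right) = -221 - \left(4 \cdot 2304 + 5 \left(-2\right)^{2}\right) = -221 - \left(9216 + 5 \cdot 4\right) = -221 - \left(9216 + 20\right) = -221 - 9236 = -9457$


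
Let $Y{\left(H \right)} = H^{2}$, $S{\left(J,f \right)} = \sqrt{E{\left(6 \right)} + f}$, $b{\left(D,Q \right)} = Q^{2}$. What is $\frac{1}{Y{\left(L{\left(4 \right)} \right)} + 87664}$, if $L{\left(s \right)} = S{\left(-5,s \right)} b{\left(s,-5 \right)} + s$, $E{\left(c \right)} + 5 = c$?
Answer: $\frac{18161}{1649069605} - \frac{8 \sqrt{5}}{329813921} \approx 1.0959 \cdot 10^{-5}$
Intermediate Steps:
$E{\left(c \right)} = -5 + c$
$S{\left(J,f \right)} = \sqrt{1 + f}$ ($S{\left(J,f \right)} = \sqrt{\left(-5 + 6\right) + f} = \sqrt{1 + f}$)
$L{\left(s \right)} = s + 25 \sqrt{1 + s}$ ($L{\left(s \right)} = \sqrt{1 + s} \left(-5\right)^{2} + s = \sqrt{1 + s} 25 + s = 25 \sqrt{1 + s} + s = s + 25 \sqrt{1 + s}$)
$\frac{1}{Y{\left(L{\left(4 \right)} \right)} + 87664} = \frac{1}{\left(4 + 25 \sqrt{1 + 4}\right)^{2} + 87664} = \frac{1}{\left(4 + 25 \sqrt{5}\right)^{2} + 87664} = \frac{1}{87664 + \left(4 + 25 \sqrt{5}\right)^{2}}$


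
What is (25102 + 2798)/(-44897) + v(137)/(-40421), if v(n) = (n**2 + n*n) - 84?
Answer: -2809318138/1814781637 ≈ -1.5480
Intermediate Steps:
v(n) = -84 + 2*n**2 (v(n) = (n**2 + n**2) - 84 = 2*n**2 - 84 = -84 + 2*n**2)
(25102 + 2798)/(-44897) + v(137)/(-40421) = (25102 + 2798)/(-44897) + (-84 + 2*137**2)/(-40421) = 27900*(-1/44897) + (-84 + 2*18769)*(-1/40421) = -27900/44897 + (-84 + 37538)*(-1/40421) = -27900/44897 + 37454*(-1/40421) = -27900/44897 - 37454/40421 = -2809318138/1814781637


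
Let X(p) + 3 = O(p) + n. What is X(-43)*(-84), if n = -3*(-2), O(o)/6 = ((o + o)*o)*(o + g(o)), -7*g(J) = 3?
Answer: 80941572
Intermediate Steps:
g(J) = -3/7 (g(J) = -1/7*3 = -3/7)
O(o) = 12*o**2*(-3/7 + o) (O(o) = 6*(((o + o)*o)*(o - 3/7)) = 6*(((2*o)*o)*(-3/7 + o)) = 6*((2*o**2)*(-3/7 + o)) = 6*(2*o**2*(-3/7 + o)) = 12*o**2*(-3/7 + o))
n = 6
X(p) = 3 + p**2*(-36/7 + 12*p) (X(p) = -3 + (p**2*(-36/7 + 12*p) + 6) = -3 + (6 + p**2*(-36/7 + 12*p)) = 3 + p**2*(-36/7 + 12*p))
X(-43)*(-84) = (3 + (-43)**2*(-36/7 + 12*(-43)))*(-84) = (3 + 1849*(-36/7 - 516))*(-84) = (3 + 1849*(-3648/7))*(-84) = (3 - 6745152/7)*(-84) = -6745131/7*(-84) = 80941572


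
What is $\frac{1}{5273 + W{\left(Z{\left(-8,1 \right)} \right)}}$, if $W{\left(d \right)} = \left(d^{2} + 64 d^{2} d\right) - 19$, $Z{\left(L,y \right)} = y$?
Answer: $\frac{1}{5319} \approx 0.00018801$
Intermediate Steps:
$W{\left(d \right)} = -19 + d^{2} + 64 d^{3}$ ($W{\left(d \right)} = \left(d^{2} + 64 d^{3}\right) - 19 = -19 + d^{2} + 64 d^{3}$)
$\frac{1}{5273 + W{\left(Z{\left(-8,1 \right)} \right)}} = \frac{1}{5273 + \left(-19 + 1^{2} + 64 \cdot 1^{3}\right)} = \frac{1}{5273 + \left(-19 + 1 + 64 \cdot 1\right)} = \frac{1}{5273 + \left(-19 + 1 + 64\right)} = \frac{1}{5273 + 46} = \frac{1}{5319}$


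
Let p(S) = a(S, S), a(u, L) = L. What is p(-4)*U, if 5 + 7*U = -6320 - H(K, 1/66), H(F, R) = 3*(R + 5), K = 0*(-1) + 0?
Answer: 278962/77 ≈ 3622.9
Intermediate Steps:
p(S) = S
K = 0 (K = 0 + 0 = 0)
H(F, R) = 15 + 3*R (H(F, R) = 3*(5 + R) = 15 + 3*R)
U = -139481/154 (U = -5/7 + (-6320 - (15 + 3/66))/7 = -5/7 + (-6320 - (15 + 3*(1/66)))/7 = -5/7 + (-6320 - (15 + 1/22))/7 = -5/7 + (-6320 - 1*331/22)/7 = -5/7 + (-6320 - 331/22)/7 = -5/7 + (1/7)*(-139371/22) = -5/7 - 139371/154 = -139481/154 ≈ -905.72)
p(-4)*U = -4*(-139481/154) = 278962/77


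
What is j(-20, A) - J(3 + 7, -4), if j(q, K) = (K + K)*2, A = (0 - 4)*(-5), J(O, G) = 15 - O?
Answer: 75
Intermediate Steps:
A = 20 (A = -4*(-5) = 20)
j(q, K) = 4*K (j(q, K) = (2*K)*2 = 4*K)
j(-20, A) - J(3 + 7, -4) = 4*20 - (15 - (3 + 7)) = 80 - (15 - 1*10) = 80 - (15 - 10) = 80 - 1*5 = 80 - 5 = 75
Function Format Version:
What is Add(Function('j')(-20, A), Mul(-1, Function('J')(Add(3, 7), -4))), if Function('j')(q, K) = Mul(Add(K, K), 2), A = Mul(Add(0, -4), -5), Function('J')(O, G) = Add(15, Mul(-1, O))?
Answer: 75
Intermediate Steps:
A = 20 (A = Mul(-4, -5) = 20)
Function('j')(q, K) = Mul(4, K) (Function('j')(q, K) = Mul(Mul(2, K), 2) = Mul(4, K))
Add(Function('j')(-20, A), Mul(-1, Function('J')(Add(3, 7), -4))) = Add(Mul(4, 20), Mul(-1, Add(15, Mul(-1, Add(3, 7))))) = Add(80, Mul(-1, Add(15, Mul(-1, 10)))) = Add(80, Mul(-1, Add(15, -10))) = Add(80, Mul(-1, 5)) = Add(80, -5) = 75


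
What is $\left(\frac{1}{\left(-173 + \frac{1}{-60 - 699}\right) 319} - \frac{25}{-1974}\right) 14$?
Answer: $\frac{47531047}{268459206} \approx 0.17705$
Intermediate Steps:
$\left(\frac{1}{\left(-173 + \frac{1}{-60 - 699}\right) 319} - \frac{25}{-1974}\right) 14 = \left(\frac{1}{-173 + \frac{1}{-759}} \cdot \frac{1}{319} - - \frac{25}{1974}\right) 14 = \left(\frac{1}{-173 - \frac{1}{759}} \cdot \frac{1}{319} + \frac{25}{1974}\right) 14 = \left(\frac{1}{- \frac{131308}{759}} \cdot \frac{1}{319} + \frac{25}{1974}\right) 14 = \left(\left(- \frac{759}{131308}\right) \frac{1}{319} + \frac{25}{1974}\right) 14 = \left(- \frac{69}{3807932} + \frac{25}{1974}\right) 14 = \frac{47531047}{3758428884} \cdot 14 = \frac{47531047}{268459206}$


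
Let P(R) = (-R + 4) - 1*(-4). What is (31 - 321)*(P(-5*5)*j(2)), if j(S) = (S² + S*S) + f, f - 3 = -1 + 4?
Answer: -133980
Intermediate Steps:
f = 6 (f = 3 + (-1 + 4) = 3 + 3 = 6)
P(R) = 8 - R (P(R) = (4 - R) + 4 = 8 - R)
j(S) = 6 + 2*S² (j(S) = (S² + S*S) + 6 = (S² + S²) + 6 = 2*S² + 6 = 6 + 2*S²)
(31 - 321)*(P(-5*5)*j(2)) = (31 - 321)*((8 - (-5)*5)*(6 + 2*2²)) = -290*(8 - 1*(-25))*(6 + 2*4) = -290*(8 + 25)*(6 + 8) = -9570*14 = -290*462 = -133980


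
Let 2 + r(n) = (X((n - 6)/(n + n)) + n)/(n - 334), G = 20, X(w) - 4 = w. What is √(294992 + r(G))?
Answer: √2908482639410/3140 ≈ 543.13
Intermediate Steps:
X(w) = 4 + w
r(n) = -2 + (4 + n + (-6 + n)/(2*n))/(-334 + n) (r(n) = -2 + ((4 + (n - 6)/(n + n)) + n)/(n - 334) = -2 + ((4 + (-6 + n)/((2*n))) + n)/(-334 + n) = -2 + ((4 + (-6 + n)*(1/(2*n))) + n)/(-334 + n) = -2 + ((4 + (-6 + n)/(2*n)) + n)/(-334 + n) = -2 + (4 + n + (-6 + n)/(2*n))/(-334 + n))
√(294992 + r(G)) = √(294992 + (-3 - 1*20² + (1345/2)*20)/(20*(-334 + 20))) = √(294992 + (1/20)*(-3 - 1*400 + 13450)/(-314)) = √(294992 + (1/20)*(-1/314)*(-3 - 400 + 13450)) = √(294992 + (1/20)*(-1/314)*13047) = √(294992 - 13047/6280) = √(1852536713/6280) = √2908482639410/3140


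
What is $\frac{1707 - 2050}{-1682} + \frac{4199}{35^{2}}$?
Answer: $\frac{7482893}{2060450} \approx 3.6317$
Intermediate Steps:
$\frac{1707 - 2050}{-1682} + \frac{4199}{35^{2}} = \left(1707 - 2050\right) \left(- \frac{1}{1682}\right) + \frac{4199}{1225} = \left(-343\right) \left(- \frac{1}{1682}\right) + 4199 \cdot \frac{1}{1225} = \frac{343}{1682} + \frac{4199}{1225} = \frac{7482893}{2060450}$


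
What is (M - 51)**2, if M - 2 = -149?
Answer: 39204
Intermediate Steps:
M = -147 (M = 2 - 149 = -147)
(M - 51)**2 = (-147 - 51)**2 = (-198)**2 = 39204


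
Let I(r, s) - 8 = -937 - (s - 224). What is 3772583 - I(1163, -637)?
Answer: 3772651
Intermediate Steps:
I(r, s) = -705 - s (I(r, s) = 8 + (-937 - (s - 224)) = 8 + (-937 - (-224 + s)) = 8 + (-937 + (224 - s)) = 8 + (-713 - s) = -705 - s)
3772583 - I(1163, -637) = 3772583 - (-705 - 1*(-637)) = 3772583 - (-705 + 637) = 3772583 - 1*(-68) = 3772583 + 68 = 3772651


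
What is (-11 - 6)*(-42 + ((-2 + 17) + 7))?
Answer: 340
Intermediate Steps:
(-11 - 6)*(-42 + ((-2 + 17) + 7)) = -17*(-42 + (15 + 7)) = -17*(-42 + 22) = -17*(-20) = 340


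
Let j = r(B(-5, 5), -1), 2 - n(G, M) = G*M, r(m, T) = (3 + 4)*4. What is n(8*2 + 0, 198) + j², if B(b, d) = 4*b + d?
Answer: -2382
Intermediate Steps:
B(b, d) = d + 4*b
r(m, T) = 28 (r(m, T) = 7*4 = 28)
n(G, M) = 2 - G*M
j = 28
n(8*2 + 0, 198) + j² = (2 - 1*(8*2 + 0)*198) + 28² = (2 - 1*(16 + 0)*198) + 784 = (2 - 1*16*198) + 784 = (2 - 3168) + 784 = -3166 + 784 = -2382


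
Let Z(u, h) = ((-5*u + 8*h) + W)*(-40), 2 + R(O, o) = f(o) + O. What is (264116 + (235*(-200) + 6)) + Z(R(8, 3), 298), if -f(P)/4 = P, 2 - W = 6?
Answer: 120722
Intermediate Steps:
W = -4 (W = 2 - 1*6 = 2 - 6 = -4)
f(P) = -4*P
R(O, o) = -2 + O - 4*o (R(O, o) = -2 + (-4*o + O) = -2 + (O - 4*o) = -2 + O - 4*o)
Z(u, h) = 160 - 320*h + 200*u (Z(u, h) = ((-5*u + 8*h) - 4)*(-40) = (-4 - 5*u + 8*h)*(-40) = 160 - 320*h + 200*u)
(264116 + (235*(-200) + 6)) + Z(R(8, 3), 298) = (264116 + (235*(-200) + 6)) + (160 - 320*298 + 200*(-2 + 8 - 4*3)) = (264116 + (-47000 + 6)) + (160 - 95360 + 200*(-2 + 8 - 12)) = (264116 - 46994) + (160 - 95360 + 200*(-6)) = 217122 + (160 - 95360 - 1200) = 217122 - 96400 = 120722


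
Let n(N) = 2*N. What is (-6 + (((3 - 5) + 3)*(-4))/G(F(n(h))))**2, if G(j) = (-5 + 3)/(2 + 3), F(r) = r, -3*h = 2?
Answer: 16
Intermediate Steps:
h = -2/3 (h = -1/3*2 = -2/3 ≈ -0.66667)
G(j) = -2/5
(-6 + (((3 - 5) + 3)*(-4))/G(F(n(h))))**2 = (-6 + (((3 - 5) + 3)*(-4))/(-2/5))**2 = (-6 + ((-2 + 3)*(-4))*(-5/2))**2 = (-6 + (1*(-4))*(-5/2))**2 = (-6 - 4*(-5/2))**2 = (-6 + 10)**2 = 4**2 = 16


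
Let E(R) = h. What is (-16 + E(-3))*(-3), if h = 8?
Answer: 24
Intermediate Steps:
E(R) = 8
(-16 + E(-3))*(-3) = (-16 + 8)*(-3) = -8*(-3) = 24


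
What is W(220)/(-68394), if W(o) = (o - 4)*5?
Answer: -180/11399 ≈ -0.015791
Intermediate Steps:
W(o) = -20 + 5*o (W(o) = (-4 + o)*5 = -20 + 5*o)
W(220)/(-68394) = (-20 + 5*220)/(-68394) = (-20 + 1100)*(-1/68394) = 1080*(-1/68394) = -180/11399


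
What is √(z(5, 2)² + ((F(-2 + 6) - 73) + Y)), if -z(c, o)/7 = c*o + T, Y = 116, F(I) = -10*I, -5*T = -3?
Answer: 2*√34429/5 ≈ 74.220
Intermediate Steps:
T = ⅗ (T = -⅕*(-3) = ⅗ ≈ 0.60000)
z(c, o) = -21/5 - 7*c*o (z(c, o) = -7*(c*o + ⅗) = -7*(⅗ + c*o) = -21/5 - 7*c*o)
√(z(5, 2)² + ((F(-2 + 6) - 73) + Y)) = √((-21/5 - 7*5*2)² + ((-10*(-2 + 6) - 73) + 116)) = √((-21/5 - 70)² + ((-10*4 - 73) + 116)) = √((-371/5)² + ((-40 - 73) + 116)) = √(137641/25 + (-113 + 116)) = √(137641/25 + 3) = √(137716/25) = 2*√34429/5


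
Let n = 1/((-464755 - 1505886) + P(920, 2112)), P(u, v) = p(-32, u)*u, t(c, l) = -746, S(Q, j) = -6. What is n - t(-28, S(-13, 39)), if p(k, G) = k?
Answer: 1492060425/2000081 ≈ 746.00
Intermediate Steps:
P(u, v) = -32*u
n = -1/2000081 (n = 1/((-464755 - 1505886) - 32*920) = 1/(-1970641 - 29440) = 1/(-2000081) = -1/2000081 ≈ -4.9998e-7)
n - t(-28, S(-13, 39)) = -1/2000081 - 1*(-746) = -1/2000081 + 746 = 1492060425/2000081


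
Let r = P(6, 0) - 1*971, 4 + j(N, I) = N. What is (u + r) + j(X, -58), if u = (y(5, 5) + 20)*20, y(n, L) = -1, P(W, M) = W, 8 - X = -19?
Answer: -562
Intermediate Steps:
X = 27 (X = 8 - 1*(-19) = 8 + 19 = 27)
j(N, I) = -4 + N
u = 380 (u = (-1 + 20)*20 = 19*20 = 380)
r = -965 (r = 6 - 1*971 = 6 - 971 = -965)
(u + r) + j(X, -58) = (380 - 965) + (-4 + 27) = -585 + 23 = -562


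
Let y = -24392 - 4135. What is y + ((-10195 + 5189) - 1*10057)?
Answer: -43590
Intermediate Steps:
y = -28527
y + ((-10195 + 5189) - 1*10057) = -28527 + ((-10195 + 5189) - 1*10057) = -28527 + (-5006 - 10057) = -28527 - 15063 = -43590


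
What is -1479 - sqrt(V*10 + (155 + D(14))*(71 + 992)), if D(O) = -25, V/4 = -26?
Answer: -1479 - 5*sqrt(5486) ≈ -1849.3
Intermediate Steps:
V = -104 (V = 4*(-26) = -104)
-1479 - sqrt(V*10 + (155 + D(14))*(71 + 992)) = -1479 - sqrt(-104*10 + (155 - 25)*(71 + 992)) = -1479 - sqrt(-1040 + 130*1063) = -1479 - sqrt(-1040 + 138190) = -1479 - sqrt(137150) = -1479 - 5*sqrt(5486)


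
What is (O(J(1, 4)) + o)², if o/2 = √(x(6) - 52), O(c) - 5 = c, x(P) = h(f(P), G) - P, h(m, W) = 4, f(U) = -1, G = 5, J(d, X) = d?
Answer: -180 + 72*I*√6 ≈ -180.0 + 176.36*I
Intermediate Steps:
x(P) = 4 - P
O(c) = 5 + c
o = 6*I*√6 (o = 2*√((4 - 1*6) - 52) = 2*√((4 - 6) - 52) = 2*√(-2 - 52) = 2*√(-54) = 2*(3*I*√6) = 6*I*√6 ≈ 14.697*I)
(O(J(1, 4)) + o)² = ((5 + 1) + 6*I*√6)² = (6 + 6*I*√6)²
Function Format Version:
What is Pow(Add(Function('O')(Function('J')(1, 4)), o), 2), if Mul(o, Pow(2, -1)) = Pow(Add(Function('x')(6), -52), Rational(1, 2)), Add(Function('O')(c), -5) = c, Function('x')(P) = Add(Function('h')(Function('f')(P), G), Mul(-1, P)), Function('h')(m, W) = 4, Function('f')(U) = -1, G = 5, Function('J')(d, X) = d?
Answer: Add(-180, Mul(72, I, Pow(6, Rational(1, 2)))) ≈ Add(-180.00, Mul(176.36, I))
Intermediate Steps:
Function('x')(P) = Add(4, Mul(-1, P))
Function('O')(c) = Add(5, c)
o = Mul(6, I, Pow(6, Rational(1, 2))) (o = Mul(2, Pow(Add(Add(4, Mul(-1, 6)), -52), Rational(1, 2))) = Mul(2, Pow(Add(Add(4, -6), -52), Rational(1, 2))) = Mul(2, Pow(Add(-2, -52), Rational(1, 2))) = Mul(2, Pow(-54, Rational(1, 2))) = Mul(2, Mul(3, I, Pow(6, Rational(1, 2)))) = Mul(6, I, Pow(6, Rational(1, 2))) ≈ Mul(14.697, I))
Pow(Add(Function('O')(Function('J')(1, 4)), o), 2) = Pow(Add(Add(5, 1), Mul(6, I, Pow(6, Rational(1, 2)))), 2) = Pow(Add(6, Mul(6, I, Pow(6, Rational(1, 2)))), 2)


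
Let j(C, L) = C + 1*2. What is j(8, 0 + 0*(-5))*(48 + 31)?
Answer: 790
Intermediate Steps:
j(C, L) = 2 + C (j(C, L) = C + 2 = 2 + C)
j(8, 0 + 0*(-5))*(48 + 31) = (2 + 8)*(48 + 31) = 10*79 = 790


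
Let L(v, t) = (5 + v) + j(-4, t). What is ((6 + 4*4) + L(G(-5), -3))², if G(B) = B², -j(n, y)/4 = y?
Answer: 4096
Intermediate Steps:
j(n, y) = -4*y
L(v, t) = 5 + v - 4*t (L(v, t) = (5 + v) - 4*t = 5 + v - 4*t)
((6 + 4*4) + L(G(-5), -3))² = ((6 + 4*4) + (5 + (-5)² - 4*(-3)))² = ((6 + 16) + (5 + 25 + 12))² = (22 + 42)² = 64² = 4096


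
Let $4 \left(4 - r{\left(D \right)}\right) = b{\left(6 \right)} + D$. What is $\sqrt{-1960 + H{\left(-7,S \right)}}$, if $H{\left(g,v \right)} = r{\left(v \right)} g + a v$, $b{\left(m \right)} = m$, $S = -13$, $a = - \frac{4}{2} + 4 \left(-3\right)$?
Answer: $\frac{i \sqrt{7273}}{2} \approx 42.641 i$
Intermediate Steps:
$a = -14$ ($a = \left(-4\right) \frac{1}{2} - 12 = -2 - 12 = -14$)
$r{\left(D \right)} = \frac{5}{2} - \frac{D}{4}$ ($r{\left(D \right)} = 4 - \frac{6 + D}{4} = 4 - \left(\frac{3}{2} + \frac{D}{4}\right) = \frac{5}{2} - \frac{D}{4}$)
$H{\left(g,v \right)} = - 14 v + g \left(\frac{5}{2} - \frac{v}{4}\right)$ ($H{\left(g,v \right)} = \left(\frac{5}{2} - \frac{v}{4}\right) g - 14 v = g \left(\frac{5}{2} - \frac{v}{4}\right) - 14 v = - 14 v + g \left(\frac{5}{2} - \frac{v}{4}\right)$)
$\sqrt{-1960 + H{\left(-7,S \right)}} = \sqrt{-1960 - \left(-182 - \frac{7 \left(-10 - 13\right)}{4}\right)} = \sqrt{-1960 + \left(182 - \left(- \frac{7}{4}\right) \left(-23\right)\right)} = \sqrt{-1960 + \left(182 - \frac{161}{4}\right)} = \sqrt{-1960 + \frac{567}{4}} = \sqrt{- \frac{7273}{4}} = \frac{i \sqrt{7273}}{2}$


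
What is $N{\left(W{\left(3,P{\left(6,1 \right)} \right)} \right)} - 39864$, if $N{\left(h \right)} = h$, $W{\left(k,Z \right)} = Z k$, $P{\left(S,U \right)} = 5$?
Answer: $-39849$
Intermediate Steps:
$N{\left(W{\left(3,P{\left(6,1 \right)} \right)} \right)} - 39864 = 5 \cdot 3 - 39864 = 15 - 39864 = -39849$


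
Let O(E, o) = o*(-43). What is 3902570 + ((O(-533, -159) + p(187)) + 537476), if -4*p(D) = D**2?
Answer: 17752563/4 ≈ 4.4381e+6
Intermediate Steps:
O(E, o) = -43*o
p(D) = -D**2/4
3902570 + ((O(-533, -159) + p(187)) + 537476) = 3902570 + ((-43*(-159) - 1/4*187**2) + 537476) = 3902570 + ((6837 - 1/4*34969) + 537476) = 3902570 + ((6837 - 34969/4) + 537476) = 3902570 + (-7621/4 + 537476) = 3902570 + 2142283/4 = 17752563/4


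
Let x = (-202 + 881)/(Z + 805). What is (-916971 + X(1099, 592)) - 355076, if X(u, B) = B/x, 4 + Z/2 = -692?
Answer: -864067417/679 ≈ -1.2726e+6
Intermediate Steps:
Z = -1392 (Z = -8 + 2*(-692) = -8 - 1384 = -1392)
x = -679/587 (x = (-202 + 881)/(-1392 + 805) = 679/(-587) = 679*(-1/587) = -679/587 ≈ -1.1567)
X(u, B) = -587*B/679 (X(u, B) = B/(-679/587) = B*(-587/679) = -587*B/679)
(-916971 + X(1099, 592)) - 355076 = (-916971 - 587/679*592) - 355076 = (-916971 - 347504/679) - 355076 = -622970813/679 - 355076 = -864067417/679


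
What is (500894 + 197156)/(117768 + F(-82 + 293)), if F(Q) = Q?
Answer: 698050/117979 ≈ 5.9167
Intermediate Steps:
(500894 + 197156)/(117768 + F(-82 + 293)) = (500894 + 197156)/(117768 + (-82 + 293)) = 698050/(117768 + 211) = 698050/117979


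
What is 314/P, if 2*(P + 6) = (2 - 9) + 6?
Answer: -628/13 ≈ -48.308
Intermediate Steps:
P = -13/2 (P = -6 + ((2 - 9) + 6)/2 = -6 + (-7 + 6)/2 = -6 + (½)*(-1) = -6 - ½ = -13/2 ≈ -6.5000)
314/P = 314/(-13/2) = 314*(-2/13) = -628/13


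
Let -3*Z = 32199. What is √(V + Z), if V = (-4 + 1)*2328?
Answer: I*√17717 ≈ 133.11*I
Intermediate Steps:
Z = -10733 (Z = -⅓*32199 = -10733)
V = -6984 (V = -3*2328 = -6984)
√(V + Z) = √(-6984 - 10733) = √(-17717) = I*√17717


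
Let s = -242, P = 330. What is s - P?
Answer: -572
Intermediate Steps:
s - P = -242 - 1*330 = -242 - 330 = -572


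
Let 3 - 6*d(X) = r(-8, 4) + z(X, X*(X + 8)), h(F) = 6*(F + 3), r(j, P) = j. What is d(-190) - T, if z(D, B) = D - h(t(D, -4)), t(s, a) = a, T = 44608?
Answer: -89151/2 ≈ -44576.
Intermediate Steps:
h(F) = 18 + 6*F (h(F) = 6*(3 + F) = 18 + 6*F)
z(D, B) = 6 + D (z(D, B) = D - (18 + 6*(-4)) = D - (18 - 24) = D - 1*(-6) = D + 6 = 6 + D)
d(X) = ⅚ - X/6 (d(X) = ½ - (-8 + (6 + X))/6 = ½ - (-2 + X)/6 = ½ + (⅓ - X/6) = ⅚ - X/6)
d(-190) - T = (⅚ - ⅙*(-190)) - 1*44608 = (⅚ + 95/3) - 44608 = 65/2 - 44608 = -89151/2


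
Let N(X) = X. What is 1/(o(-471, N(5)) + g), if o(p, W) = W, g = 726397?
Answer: 1/726402 ≈ 1.3766e-6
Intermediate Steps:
1/(o(-471, N(5)) + g) = 1/(5 + 726397) = 1/726402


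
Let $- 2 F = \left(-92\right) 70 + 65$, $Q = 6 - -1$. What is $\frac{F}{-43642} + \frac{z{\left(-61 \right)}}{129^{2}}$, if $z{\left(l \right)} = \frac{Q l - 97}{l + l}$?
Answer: $- \frac{6448400467}{88602075684} \approx -0.072779$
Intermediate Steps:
$Q = 7$ ($Q = 6 + 1 = 7$)
$F = \frac{6375}{2}$ ($F = - \frac{\left(-92\right) 70 + 65}{2} = - \frac{-6440 + 65}{2} = \left(- \frac{1}{2}\right) \left(-6375\right) = \frac{6375}{2} \approx 3187.5$)
$z{\left(l \right)} = \frac{-97 + 7 l}{2 l}$ ($z{\left(l \right)} = \frac{7 l - 97}{l + l} = \frac{-97 + 7 l}{2 l}$)
$\frac{F}{-43642} + \frac{z{\left(-61 \right)}}{129^{2}} = \frac{6375}{2 \left(-43642\right)} + \frac{\frac{1}{2} \frac{1}{-61} \left(-97 + 7 \left(-61\right)\right)}{129^{2}} = \frac{6375}{2} \left(- \frac{1}{43642}\right) + \frac{\frac{1}{2} \left(- \frac{1}{61}\right) \left(-97 - 427\right)}{16641} = - \frac{6375}{87284} + \frac{1}{2} \left(- \frac{1}{61}\right) \left(-524\right) \frac{1}{16641} = - \frac{6375}{87284} + \frac{262}{61} \cdot \frac{1}{16641} = - \frac{6375}{87284} + \frac{262}{1015101} = - \frac{6448400467}{88602075684}$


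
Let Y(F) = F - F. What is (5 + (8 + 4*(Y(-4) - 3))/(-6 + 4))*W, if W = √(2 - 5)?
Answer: 7*I*√3 ≈ 12.124*I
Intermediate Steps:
Y(F) = 0
W = I*√3 (W = √(-3) = I*√3 ≈ 1.732*I)
(5 + (8 + 4*(Y(-4) - 3))/(-6 + 4))*W = (5 + (8 + 4*(0 - 3))/(-6 + 4))*(I*√3) = (5 + (8 + 4*(-3))/(-2))*(I*√3) = (5 + (8 - 12)*(-½))*(I*√3) = (5 - 4*(-½))*(I*√3) = (5 + 2)*(I*√3) = 7*(I*√3) = 7*I*√3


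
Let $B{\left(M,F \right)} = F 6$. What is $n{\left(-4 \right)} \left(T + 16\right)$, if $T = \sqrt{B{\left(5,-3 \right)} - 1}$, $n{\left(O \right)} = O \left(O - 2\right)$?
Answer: $384 + 24 i \sqrt{19} \approx 384.0 + 104.61 i$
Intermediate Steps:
$n{\left(O \right)} = O \left(-2 + O\right)$
$B{\left(M,F \right)} = 6 F$
$T = i \sqrt{19}$ ($T = \sqrt{6 \left(-3\right) - 1} = \sqrt{-18 + \left(-1 + 0\right)} = \sqrt{-18 - 1} = \sqrt{-19} = i \sqrt{19} \approx 4.3589 i$)
$n{\left(-4 \right)} \left(T + 16\right) = - 4 \left(-2 - 4\right) \left(i \sqrt{19} + 16\right) = \left(-4\right) \left(-6\right) \left(16 + i \sqrt{19}\right) = 24 \left(16 + i \sqrt{19}\right) = 384 + 24 i \sqrt{19}$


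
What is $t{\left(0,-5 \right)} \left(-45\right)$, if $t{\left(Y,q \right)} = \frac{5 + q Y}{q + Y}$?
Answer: $45$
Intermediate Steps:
$t{\left(Y,q \right)} = \frac{5 + Y q}{Y + q}$
$t{\left(0,-5 \right)} \left(-45\right) = \frac{5 + 0 \left(-5\right)}{0 - 5} \left(-45\right) = \frac{5 + 0}{-5} \left(-45\right) = \left(- \frac{1}{5}\right) 5 \left(-45\right) = \left(-1\right) \left(-45\right) = 45$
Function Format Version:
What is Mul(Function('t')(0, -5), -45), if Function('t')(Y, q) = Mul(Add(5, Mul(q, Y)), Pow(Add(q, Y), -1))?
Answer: 45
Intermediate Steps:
Function('t')(Y, q) = Mul(Pow(Add(Y, q), -1), Add(5, Mul(Y, q))) (Function('t')(Y, q) = Mul(Add(5, Mul(Y, q)), Pow(Add(Y, q), -1)) = Mul(Pow(Add(Y, q), -1), Add(5, Mul(Y, q))))
Mul(Function('t')(0, -5), -45) = Mul(Mul(Pow(Add(0, -5), -1), Add(5, Mul(0, -5))), -45) = Mul(Mul(Pow(-5, -1), Add(5, 0)), -45) = Mul(Mul(Rational(-1, 5), 5), -45) = Mul(-1, -45) = 45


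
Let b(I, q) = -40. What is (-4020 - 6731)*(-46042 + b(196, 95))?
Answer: 495427582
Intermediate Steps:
(-4020 - 6731)*(-46042 + b(196, 95)) = (-4020 - 6731)*(-46042 - 40) = -10751*(-46082) = 495427582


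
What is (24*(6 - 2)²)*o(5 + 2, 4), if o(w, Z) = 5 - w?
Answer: -768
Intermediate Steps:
(24*(6 - 2)²)*o(5 + 2, 4) = (24*(6 - 2)²)*(5 - (5 + 2)) = (24*4²)*(5 - 1*7) = (24*16)*(5 - 7) = 384*(-2) = -768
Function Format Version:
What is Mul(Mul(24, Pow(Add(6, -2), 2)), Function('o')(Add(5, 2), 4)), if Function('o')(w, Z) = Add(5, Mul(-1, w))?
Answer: -768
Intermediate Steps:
Mul(Mul(24, Pow(Add(6, -2), 2)), Function('o')(Add(5, 2), 4)) = Mul(Mul(24, Pow(Add(6, -2), 2)), Add(5, Mul(-1, Add(5, 2)))) = Mul(Mul(24, Pow(4, 2)), Add(5, Mul(-1, 7))) = Mul(Mul(24, 16), Add(5, -7)) = Mul(384, -2) = -768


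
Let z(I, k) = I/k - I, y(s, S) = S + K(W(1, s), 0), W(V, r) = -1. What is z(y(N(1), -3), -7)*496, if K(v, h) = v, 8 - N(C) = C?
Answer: 15872/7 ≈ 2267.4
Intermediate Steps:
N(C) = 8 - C
y(s, S) = -1 + S (y(s, S) = S - 1 = -1 + S)
z(I, k) = -I + I/k
z(y(N(1), -3), -7)*496 = (-(-1 - 3) + (-1 - 3)/(-7))*496 = (-1*(-4) - 4*(-⅐))*496 = (4 + 4/7)*496 = (32/7)*496 = 15872/7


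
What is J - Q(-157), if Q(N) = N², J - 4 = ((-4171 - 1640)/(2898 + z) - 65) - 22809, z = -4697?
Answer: -85480870/1799 ≈ -47516.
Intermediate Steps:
J = -41137319/1799 (J = 4 + (((-4171 - 1640)/(2898 - 4697) - 65) - 22809) = 4 + ((-5811/(-1799) - 65) - 22809) = 4 + ((-5811*(-1/1799) - 65) - 22809) = 4 + ((5811/1799 - 65) - 22809) = 4 + (-111124/1799 - 22809) = 4 - 41144515/1799 = -41137319/1799 ≈ -22867.)
J - Q(-157) = -41137319/1799 - 1*(-157)² = -41137319/1799 - 1*24649 = -41137319/1799 - 24649 = -85480870/1799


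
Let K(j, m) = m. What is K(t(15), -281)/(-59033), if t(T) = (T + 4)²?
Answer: 281/59033 ≈ 0.0047600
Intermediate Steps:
t(T) = (4 + T)²
K(t(15), -281)/(-59033) = -281/(-59033) = -281*(-1/59033) = 281/59033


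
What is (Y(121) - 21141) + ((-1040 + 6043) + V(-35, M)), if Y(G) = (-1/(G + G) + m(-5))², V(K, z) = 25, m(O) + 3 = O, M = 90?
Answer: -939889763/58564 ≈ -16049.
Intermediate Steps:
m(O) = -3 + O
Y(G) = (-8 - 1/(2*G))² (Y(G) = (-1/(G + G) + (-3 - 5))² = (-1/(2*G) - 8)² = (-8 - 1/(2*G))²)
(Y(121) - 21141) + ((-1040 + 6043) + V(-35, M)) = ((¼)*(1 + 16*121)²/121² - 21141) + ((-1040 + 6043) + 25) = ((¼)*(1/14641)*(1 + 1936)² - 21141) + (5003 + 25) = ((¼)*(1/14641)*1937² - 21141) + 5028 = ((¼)*(1/14641)*3751969 - 21141) + 5028 = (3751969/58564 - 21141) + 5028 = -1234349555/58564 + 5028 = -939889763/58564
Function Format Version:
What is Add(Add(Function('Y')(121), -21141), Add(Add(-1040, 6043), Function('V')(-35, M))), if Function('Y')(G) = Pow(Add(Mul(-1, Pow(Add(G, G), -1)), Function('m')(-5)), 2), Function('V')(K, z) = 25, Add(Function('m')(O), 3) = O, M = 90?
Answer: Rational(-939889763, 58564) ≈ -16049.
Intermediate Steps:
Function('m')(O) = Add(-3, O)
Function('Y')(G) = Pow(Add(-8, Mul(Rational(-1, 2), Pow(G, -1))), 2) (Function('Y')(G) = Pow(Add(Mul(-1, Pow(Add(G, G), -1)), Add(-3, -5)), 2) = Pow(Add(Mul(-1, Pow(Mul(2, G), -1)), -8), 2) = Pow(Add(Mul(-1, Mul(Rational(1, 2), Pow(G, -1))), -8), 2) = Pow(Add(Mul(Rational(-1, 2), Pow(G, -1)), -8), 2) = Pow(Add(-8, Mul(Rational(-1, 2), Pow(G, -1))), 2))
Add(Add(Function('Y')(121), -21141), Add(Add(-1040, 6043), Function('V')(-35, M))) = Add(Add(Mul(Rational(1, 4), Pow(121, -2), Pow(Add(1, Mul(16, 121)), 2)), -21141), Add(Add(-1040, 6043), 25)) = Add(Add(Mul(Rational(1, 4), Rational(1, 14641), Pow(Add(1, 1936), 2)), -21141), Add(5003, 25)) = Add(Add(Mul(Rational(1, 4), Rational(1, 14641), Pow(1937, 2)), -21141), 5028) = Add(Add(Mul(Rational(1, 4), Rational(1, 14641), 3751969), -21141), 5028) = Add(Add(Rational(3751969, 58564), -21141), 5028) = Add(Rational(-1234349555, 58564), 5028) = Rational(-939889763, 58564)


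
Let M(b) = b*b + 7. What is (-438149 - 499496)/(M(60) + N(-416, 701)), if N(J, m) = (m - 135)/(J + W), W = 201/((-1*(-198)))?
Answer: -25681158905/98754767 ≈ -260.05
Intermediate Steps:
M(b) = 7 + b² (M(b) = b² + 7 = 7 + b²)
W = 67/66 (W = 201/198 = 201*(1/198) = 67/66 ≈ 1.0152)
N(J, m) = (-135 + m)/(67/66 + J) (N(J, m) = (m - 135)/(J + 67/66) = (-135 + m)/(67/66 + J))
(-438149 - 499496)/(M(60) + N(-416, 701)) = (-438149 - 499496)/((7 + 60²) + 66*(-135 + 701)/(67 + 66*(-416))) = -937645/((7 + 3600) + 66*566/(67 - 27456)) = -937645/(3607 + 66*566/(-27389)) = -937645/(3607 + 66*(-1/27389)*566) = -937645/(3607 - 37356/27389) = -937645/98754767/27389 = -937645*27389/98754767 = -25681158905/98754767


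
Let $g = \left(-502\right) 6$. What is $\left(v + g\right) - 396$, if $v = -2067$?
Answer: $-5475$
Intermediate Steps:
$g = -3012$
$\left(v + g\right) - 396 = \left(-2067 - 3012\right) - 396 = -5079 - 396 = -5475$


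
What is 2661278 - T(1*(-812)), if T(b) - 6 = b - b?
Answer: 2661272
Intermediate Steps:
T(b) = 6 (T(b) = 6 + (b - b) = 6 + 0 = 6)
2661278 - T(1*(-812)) = 2661278 - 1*6 = 2661278 - 6 = 2661272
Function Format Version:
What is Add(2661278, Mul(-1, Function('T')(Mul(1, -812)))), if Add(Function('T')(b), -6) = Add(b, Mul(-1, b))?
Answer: 2661272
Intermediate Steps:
Function('T')(b) = 6 (Function('T')(b) = Add(6, Add(b, Mul(-1, b))) = Add(6, 0) = 6)
Add(2661278, Mul(-1, Function('T')(Mul(1, -812)))) = Add(2661278, Mul(-1, 6)) = Add(2661278, -6) = 2661272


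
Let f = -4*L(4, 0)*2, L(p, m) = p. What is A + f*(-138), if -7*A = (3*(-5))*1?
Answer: 30927/7 ≈ 4418.1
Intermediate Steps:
A = 15/7 (A = -3*(-5)/7 = -(-15)/7 = -⅐*(-15) = 15/7 ≈ 2.1429)
f = -32 (f = -4*4*2 = -16*2 = -32)
A + f*(-138) = 15/7 - 32*(-138) = 15/7 + 4416 = 30927/7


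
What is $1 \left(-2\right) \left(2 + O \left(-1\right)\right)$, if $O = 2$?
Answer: $0$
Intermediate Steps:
$1 \left(-2\right) \left(2 + O \left(-1\right)\right) = 1 \left(-2\right) \left(2 + 2 \left(-1\right)\right) = - 2 \left(2 - 2\right) = \left(-2\right) 0 = 0$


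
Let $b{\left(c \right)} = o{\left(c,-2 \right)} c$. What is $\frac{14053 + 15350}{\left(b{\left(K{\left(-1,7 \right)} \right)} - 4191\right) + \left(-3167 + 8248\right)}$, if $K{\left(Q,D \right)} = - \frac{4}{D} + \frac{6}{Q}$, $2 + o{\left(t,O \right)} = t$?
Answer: $\frac{1440747}{46370} \approx 31.071$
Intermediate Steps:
$o{\left(t,O \right)} = -2 + t$
$b{\left(c \right)} = c \left(-2 + c\right)$ ($b{\left(c \right)} = \left(-2 + c\right) c = c \left(-2 + c\right)$)
$\frac{14053 + 15350}{\left(b{\left(K{\left(-1,7 \right)} \right)} - 4191\right) + \left(-3167 + 8248\right)} = \frac{14053 + 15350}{\left(\left(- \frac{4}{7} + \frac{6}{-1}\right) \left(-2 + \left(- \frac{4}{7} + \frac{6}{-1}\right)\right) - 4191\right) + \left(-3167 + 8248\right)} = \frac{29403}{\left(\left(\left(-4\right) \frac{1}{7} + 6 \left(-1\right)\right) \left(-2 + \left(\left(-4\right) \frac{1}{7} + 6 \left(-1\right)\right)\right) - 4191\right) + 5081} = \frac{29403}{\left(\left(- \frac{4}{7} - 6\right) \left(-2 - \frac{46}{7}\right) - 4191\right) + 5081} = \frac{29403}{\left(- \frac{46 \left(-2 - \frac{46}{7}\right)}{7} - 4191\right) + 5081} = \frac{29403}{\left(\left(- \frac{46}{7}\right) \left(- \frac{60}{7}\right) - 4191\right) + 5081} = \frac{29403}{\left(\frac{2760}{49} - 4191\right) + 5081} = \frac{29403}{- \frac{202599}{49} + 5081} = \frac{29403}{\frac{46370}{49}} = 29403 \cdot \frac{49}{46370} = \frac{1440747}{46370}$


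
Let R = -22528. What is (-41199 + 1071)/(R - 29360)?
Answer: 836/1081 ≈ 0.77336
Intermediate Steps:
(-41199 + 1071)/(R - 29360) = (-41199 + 1071)/(-22528 - 29360) = -40128/(-51888) = -40128*(-1/51888) = 836/1081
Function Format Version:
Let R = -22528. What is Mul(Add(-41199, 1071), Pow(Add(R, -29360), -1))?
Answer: Rational(836, 1081) ≈ 0.77336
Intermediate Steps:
Mul(Add(-41199, 1071), Pow(Add(R, -29360), -1)) = Mul(Add(-41199, 1071), Pow(Add(-22528, -29360), -1)) = Mul(-40128, Pow(-51888, -1)) = Mul(-40128, Rational(-1, 51888)) = Rational(836, 1081)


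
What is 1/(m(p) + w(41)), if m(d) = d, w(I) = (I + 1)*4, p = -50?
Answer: 1/118 ≈ 0.0084746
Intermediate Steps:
w(I) = 4 + 4*I (w(I) = (1 + I)*4 = 4 + 4*I)
1/(m(p) + w(41)) = 1/(-50 + (4 + 4*41)) = 1/(-50 + (4 + 164)) = 1/(-50 + 168) = 1/118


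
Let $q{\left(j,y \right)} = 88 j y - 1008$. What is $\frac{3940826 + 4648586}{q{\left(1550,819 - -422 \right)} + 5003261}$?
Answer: $\frac{8589412}{174274653} \approx 0.049287$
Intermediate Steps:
$q{\left(j,y \right)} = -1008 + 88 j y$ ($q{\left(j,y \right)} = 88 j y - 1008 = -1008 + 88 j y$)
$\frac{3940826 + 4648586}{q{\left(1550,819 - -422 \right)} + 5003261} = \frac{3940826 + 4648586}{\left(-1008 + 88 \cdot 1550 \left(819 - -422\right)\right) + 5003261} = \frac{8589412}{\left(-1008 + 88 \cdot 1550 \left(819 + 422\right)\right) + 5003261} = \frac{8589412}{\left(-1008 + 88 \cdot 1550 \cdot 1241\right) + 5003261} = \frac{8589412}{\left(-1008 + 169272400\right) + 5003261} = \frac{8589412}{169271392 + 5003261} = \frac{8589412}{174274653}$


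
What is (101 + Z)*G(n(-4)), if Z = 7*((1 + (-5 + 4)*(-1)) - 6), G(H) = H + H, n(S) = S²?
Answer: 2336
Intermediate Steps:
G(H) = 2*H
Z = -28 (Z = 7*((1 - 1*(-1)) - 6) = 7*((1 + 1) - 6) = 7*(2 - 6) = 7*(-4) = -28)
(101 + Z)*G(n(-4)) = (101 - 28)*(2*(-4)²) = 73*(2*16) = 73*32 = 2336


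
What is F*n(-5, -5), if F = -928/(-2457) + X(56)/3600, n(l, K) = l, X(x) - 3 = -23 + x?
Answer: -95257/49140 ≈ -1.9385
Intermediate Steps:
X(x) = -20 + x (X(x) = 3 + (-23 + x) = -20 + x)
F = 95257/245700 (F = -928/(-2457) + (-20 + 56)/3600 = -928*(-1/2457) + 36*(1/3600) = 928/2457 + 1/100 = 95257/245700 ≈ 0.38770)
F*n(-5, -5) = (95257/245700)*(-5) = -95257/49140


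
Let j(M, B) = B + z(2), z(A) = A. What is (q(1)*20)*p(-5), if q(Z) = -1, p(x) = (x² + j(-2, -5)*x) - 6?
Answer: -680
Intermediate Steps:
j(M, B) = 2 + B (j(M, B) = B + 2 = 2 + B)
p(x) = -6 + x² - 3*x (p(x) = (x² + (2 - 5)*x) - 6 = (x² - 3*x) - 6 = -6 + x² - 3*x)
(q(1)*20)*p(-5) = (-1*20)*(-6 + (-5)² - 3*(-5)) = -20*(-6 + 25 + 15) = -20*34 = -680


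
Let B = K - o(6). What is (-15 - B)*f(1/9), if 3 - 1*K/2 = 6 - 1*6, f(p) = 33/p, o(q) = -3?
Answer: -7128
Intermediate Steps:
K = 6 (K = 6 - 2*(6 - 1*6) = 6 - 2*(6 - 6) = 6 - 2*0 = 6 + 0 = 6)
B = 9 (B = 6 - 1*(-3) = 6 + 3 = 9)
(-15 - B)*f(1/9) = (-15 - 1*9)*(33/(1/9)) = (-15 - 9)*(33/(⅑)) = -792*9 = -24*297 = -7128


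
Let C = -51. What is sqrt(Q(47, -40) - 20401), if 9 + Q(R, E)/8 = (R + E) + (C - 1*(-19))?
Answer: 3*I*sqrt(2297) ≈ 143.78*I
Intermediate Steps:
Q(R, E) = -328 + 8*E + 8*R (Q(R, E) = -72 + 8*((R + E) + (-51 - 1*(-19))) = -72 + 8*((E + R) + (-51 + 19)) = -72 + 8*((E + R) - 32) = -72 + 8*(-32 + E + R) = -72 + (-256 + 8*E + 8*R) = -328 + 8*E + 8*R)
sqrt(Q(47, -40) - 20401) = sqrt((-328 + 8*(-40) + 8*47) - 20401) = sqrt((-328 - 320 + 376) - 20401) = sqrt(-272 - 20401) = sqrt(-20673) = 3*I*sqrt(2297)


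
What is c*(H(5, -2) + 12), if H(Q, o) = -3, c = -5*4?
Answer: -180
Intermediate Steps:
c = -20
c*(H(5, -2) + 12) = -20*(-3 + 12) = -20*9 = -180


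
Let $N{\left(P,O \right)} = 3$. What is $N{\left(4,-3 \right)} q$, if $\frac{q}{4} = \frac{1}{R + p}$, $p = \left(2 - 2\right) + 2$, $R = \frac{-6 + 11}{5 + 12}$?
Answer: $\frac{68}{13} \approx 5.2308$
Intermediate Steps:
$R = \frac{5}{17} \approx 0.29412$
$p = 2$ ($p = 0 + 2 = 2$)
$q = \frac{68}{39}$ ($q = \frac{4}{\frac{5}{17} + 2} = \frac{4}{\frac{39}{17}} = 4 \cdot \frac{17}{39} = \frac{68}{39} \approx 1.7436$)
$N{\left(4,-3 \right)} q = 3 \cdot \frac{68}{39} = \frac{68}{13}$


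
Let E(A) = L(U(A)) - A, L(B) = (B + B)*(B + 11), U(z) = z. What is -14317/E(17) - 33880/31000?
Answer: -2377524/144925 ≈ -16.405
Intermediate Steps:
L(B) = 2*B*(11 + B) (L(B) = (2*B)*(11 + B) = 2*B*(11 + B))
E(A) = -A + 2*A*(11 + A) (E(A) = 2*A*(11 + A) - A = -A + 2*A*(11 + A))
-14317/E(17) - 33880/31000 = -14317*1/(17*(21 + 2*17)) - 33880/31000 = -14317*1/(17*(21 + 34)) - 33880*1/31000 = -14317/(17*55) - 847/775 = -14317/935 - 847/775 = -2377524/144925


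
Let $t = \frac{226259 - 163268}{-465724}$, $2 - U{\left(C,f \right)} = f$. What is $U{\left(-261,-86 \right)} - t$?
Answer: $\frac{41046703}{465724} \approx 88.135$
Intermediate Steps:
$U{\left(C,f \right)} = 2 - f$
$t = - \frac{62991}{465724}$ ($t = \left(226259 - 163268\right) \left(- \frac{1}{465724}\right) = 62991 \left(- \frac{1}{465724}\right) = - \frac{62991}{465724} \approx -0.13525$)
$U{\left(-261,-86 \right)} - t = \left(2 - -86\right) - - \frac{62991}{465724} = \left(2 + 86\right) + \frac{62991}{465724} = 88 + \frac{62991}{465724} = \frac{41046703}{465724}$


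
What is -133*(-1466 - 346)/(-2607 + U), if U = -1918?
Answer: -240996/4525 ≈ -53.259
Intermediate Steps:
-133*(-1466 - 346)/(-2607 + U) = -133*(-1466 - 346)/(-2607 - 1918) = -(-240996)/(-4525) = -(-240996)*(-1)/4525 = -133*1812/4525 = -240996/4525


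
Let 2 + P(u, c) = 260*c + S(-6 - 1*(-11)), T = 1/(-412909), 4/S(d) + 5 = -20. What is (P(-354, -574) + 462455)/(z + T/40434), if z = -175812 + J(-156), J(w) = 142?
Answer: -130731613697544426/73322736635725525 ≈ -1.7830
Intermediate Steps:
S(d) = -4/25 (S(d) = 4/(-5 - 20) = 4/(-25) = 4*(-1/25) = -4/25)
T = -1/412909 ≈ -2.4218e-6
P(u, c) = -54/25 + 260*c (P(u, c) = -2 + (260*c - 4/25) = -2 + (-4/25 + 260*c) = -54/25 + 260*c)
z = -175670 (z = -175812 + 142 = -175670)
(P(-354, -574) + 462455)/(z + T/40434) = ((-54/25 + 260*(-574)) + 462455)/(-175670 - 1/412909/40434) = ((-54/25 - 149240) + 462455)/(-175670 - 1/412909*1/40434) = (-3731054/25 + 462455)/(-175670 - 1/16695562506) = 7830321/(25*(-2932909465429021/16695562506)) = (7830321/25)*(-16695562506/2932909465429021) = -130731613697544426/73322736635725525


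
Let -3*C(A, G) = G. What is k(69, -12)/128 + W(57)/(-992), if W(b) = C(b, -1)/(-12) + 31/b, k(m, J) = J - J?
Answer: -353/678528 ≈ -0.00052024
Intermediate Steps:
C(A, G) = -G/3
k(m, J) = 0
W(b) = -1/36 + 31/b (W(b) = -⅓*(-1)/(-12) + 31/b = (⅓)*(-1/12) + 31/b = -1/36 + 31/b)
k(69, -12)/128 + W(57)/(-992) = 0/128 + ((1/36)*(1116 - 1*57)/57)/(-992) = 0*(1/128) + ((1/36)*(1/57)*(1116 - 57))*(-1/992) = 0 + ((1/36)*(1/57)*1059)*(-1/992) = 0 + (353/684)*(-1/992) = 0 - 353/678528 = -353/678528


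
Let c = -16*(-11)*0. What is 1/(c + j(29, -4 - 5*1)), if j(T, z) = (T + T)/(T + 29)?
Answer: 1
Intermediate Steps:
j(T, z) = 2*T/(29 + T) (j(T, z) = (2*T)/(29 + T) = 2*T/(29 + T))
c = 0 (c = 176*0 = 0)
1/(c + j(29, -4 - 5*1)) = 1/(0 + 2*29/(29 + 29)) = 1/(0 + 2*29/58) = 1/(0 + 2*29*(1/58)) = 1/(0 + 1) = 1/1 = 1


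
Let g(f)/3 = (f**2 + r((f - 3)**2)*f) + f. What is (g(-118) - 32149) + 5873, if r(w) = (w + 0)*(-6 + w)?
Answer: -75851931248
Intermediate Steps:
r(w) = w*(-6 + w)
g(f) = 3*f + 3*f**2 + 3*f*(-3 + f)**2*(-6 + (-3 + f)**2) (g(f) = 3*((f**2 + ((f - 3)**2*(-6 + (f - 3)**2))*f) + f) = 3*((f**2 + ((-3 + f)**2*(-6 + (-3 + f)**2))*f) + f) = 3*((f**2 + f*(-3 + f)**2*(-6 + (-3 + f)**2)) + f) = 3*(f + f**2 + f*(-3 + f)**2*(-6 + (-3 + f)**2)) = 3*f + 3*f**2 + 3*f*(-3 + f)**2*(-6 + (-3 + f)**2))
(g(-118) - 32149) + 5873 = (3*(-118)*(1 - 118 + (-3 - 118)**2*(-6 + (-3 - 118)**2)) - 32149) + 5873 = (3*(-118)*(1 - 118 + (-121)**2*(-6 + (-121)**2)) - 32149) + 5873 = (3*(-118)*(1 - 118 + 14641*(-6 + 14641)) - 32149) + 5873 = (3*(-118)*(1 - 118 + 14641*14635) - 32149) + 5873 = (3*(-118)*(1 - 118 + 214271035) - 32149) + 5873 = (3*(-118)*214270918 - 32149) + 5873 = (-75851904972 - 32149) + 5873 = -75851937121 + 5873 = -75851931248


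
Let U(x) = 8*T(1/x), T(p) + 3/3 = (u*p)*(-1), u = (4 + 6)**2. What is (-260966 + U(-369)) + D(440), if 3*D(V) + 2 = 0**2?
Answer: -96298852/369 ≈ -2.6097e+5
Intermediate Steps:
u = 100 (u = 10**2 = 100)
D(V) = -2/3 (D(V) = -2/3 + (1/3)*0**2 = -2/3 + (1/3)*0 = -2/3 + 0 = -2/3)
T(p) = -1 - 100*p (T(p) = -1 + (100*p)*(-1) = -1 - 100*p)
U(x) = -8 - 800/x (U(x) = 8*(-1 - 100/x) = -8 - 800/x)
(-260966 + U(-369)) + D(440) = (-260966 + (-8 - 800/(-369))) - 2/3 = (-260966 + (-8 - 800*(-1/369))) - 2/3 = (-260966 + (-8 + 800/369)) - 2/3 = (-260966 - 2152/369) - 2/3 = -96298606/369 - 2/3 = -96298852/369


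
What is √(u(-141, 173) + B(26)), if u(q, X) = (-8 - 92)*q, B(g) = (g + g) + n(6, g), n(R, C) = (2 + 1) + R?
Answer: 119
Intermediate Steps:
n(R, C) = 3 + R
B(g) = 9 + 2*g (B(g) = (g + g) + (3 + 6) = 2*g + 9 = 9 + 2*g)
u(q, X) = -100*q
√(u(-141, 173) + B(26)) = √(-100*(-141) + (9 + 2*26)) = √(14100 + (9 + 52)) = √(14100 + 61) = √14161 = 119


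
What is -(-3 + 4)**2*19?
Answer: -19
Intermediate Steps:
-(-3 + 4)**2*19 = -1*1**2*19 = -1*1*19 = -1*19 = -19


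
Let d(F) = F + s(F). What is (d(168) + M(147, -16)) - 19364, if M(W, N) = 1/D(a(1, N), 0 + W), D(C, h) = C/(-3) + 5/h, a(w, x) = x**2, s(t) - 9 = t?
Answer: -238479388/12539 ≈ -19019.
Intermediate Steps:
s(t) = 9 + t
D(C, h) = 5/h - C/3 (D(C, h) = C*(-1/3) + 5/h = -C/3 + 5/h = 5/h - C/3)
d(F) = 9 + 2*F (d(F) = F + (9 + F) = 9 + 2*F)
M(W, N) = 1/(5/W - N**2/3) (M(W, N) = 1/(5/(0 + W) - N**2/3) = 1/(5/W - N**2/3))
(d(168) + M(147, -16)) - 19364 = ((9 + 2*168) - 3*147/(-15 + 147*(-16)**2)) - 19364 = ((9 + 336) - 3*147/(-15 + 147*256)) - 19364 = (345 - 3*147/(-15 + 37632)) - 19364 = (345 - 3*147/37617) - 19364 = (345 - 3*147*1/37617) - 19364 = (345 - 147/12539) - 19364 = 4325808/12539 - 19364 = -238479388/12539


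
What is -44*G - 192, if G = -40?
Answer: 1568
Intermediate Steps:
-44*G - 192 = -44*(-40) - 192 = 1760 - 192 = 1568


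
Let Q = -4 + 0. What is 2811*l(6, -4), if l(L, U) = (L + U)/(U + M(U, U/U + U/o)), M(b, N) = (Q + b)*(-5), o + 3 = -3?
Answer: 937/6 ≈ 156.17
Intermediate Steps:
Q = -4
o = -6 (o = -3 - 3 = -6)
M(b, N) = 20 - 5*b (M(b, N) = (-4 + b)*(-5) = 20 - 5*b)
l(L, U) = (L + U)/(20 - 4*U) (l(L, U) = (L + U)/(U + (20 - 5*U)) = (L + U)/(20 - 4*U))
2811*l(6, -4) = 2811*((-1*6 - 1*(-4))/(4*(-5 - 4))) = 2811*((¼)*(-6 + 4)/(-9)) = 2811*((¼)*(-⅑)*(-2)) = 2811*(1/18) = 937/6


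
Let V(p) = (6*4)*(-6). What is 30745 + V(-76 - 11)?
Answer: 30601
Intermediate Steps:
V(p) = -144 (V(p) = 24*(-6) = -144)
30745 + V(-76 - 11) = 30745 - 144 = 30601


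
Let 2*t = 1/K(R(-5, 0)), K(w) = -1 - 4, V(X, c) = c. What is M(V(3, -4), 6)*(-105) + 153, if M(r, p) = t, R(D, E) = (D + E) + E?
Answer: 327/2 ≈ 163.50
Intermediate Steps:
R(D, E) = D + 2*E
K(w) = -5
t = -⅒ (t = (½)/(-5) = (½)*(-⅕) = -⅒ ≈ -0.10000)
M(r, p) = -⅒
M(V(3, -4), 6)*(-105) + 153 = -⅒*(-105) + 153 = 21/2 + 153 = 327/2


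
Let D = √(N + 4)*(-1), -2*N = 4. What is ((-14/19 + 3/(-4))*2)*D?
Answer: 113*√2/38 ≈ 4.2054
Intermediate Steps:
N = -2 (N = -½*4 = -2)
D = -√2 (D = √(-2 + 4)*(-1) = √2*(-1) = -√2 ≈ -1.4142)
((-14/19 + 3/(-4))*2)*D = ((-14/19 + 3/(-4))*2)*(-√2) = ((-14*1/19 + 3*(-¼))*2)*(-√2) = ((-14/19 - ¾)*2)*(-√2) = (-113/76*2)*(-√2) = -(-113)*√2/38 = 113*√2/38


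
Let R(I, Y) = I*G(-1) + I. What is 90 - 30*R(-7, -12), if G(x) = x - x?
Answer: 300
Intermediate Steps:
G(x) = 0
R(I, Y) = I (R(I, Y) = I*0 + I = 0 + I = I)
90 - 30*R(-7, -12) = 90 - 30*(-7) = 90 + 210 = 300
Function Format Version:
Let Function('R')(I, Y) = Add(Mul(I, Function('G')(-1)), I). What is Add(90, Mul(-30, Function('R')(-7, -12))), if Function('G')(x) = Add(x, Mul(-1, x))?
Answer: 300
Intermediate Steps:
Function('G')(x) = 0
Function('R')(I, Y) = I (Function('R')(I, Y) = Add(Mul(I, 0), I) = Add(0, I) = I)
Add(90, Mul(-30, Function('R')(-7, -12))) = Add(90, Mul(-30, -7)) = Add(90, 210) = 300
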